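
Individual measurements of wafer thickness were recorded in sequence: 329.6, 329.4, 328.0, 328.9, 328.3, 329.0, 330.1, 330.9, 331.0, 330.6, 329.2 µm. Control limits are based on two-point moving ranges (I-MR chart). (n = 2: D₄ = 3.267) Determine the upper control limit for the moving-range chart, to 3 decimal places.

Moving ranges: 0.2, 1.4, 0.9, 0.6, 0.7, 1.1, 0.8, 0.1, 0.4, 1.4; M̄R̄ = 7.6000 / 10 = 0.7600
UCL_MR = D₄·M̄R̄ = 3.267 × 0.7600 = 2.4829

2.483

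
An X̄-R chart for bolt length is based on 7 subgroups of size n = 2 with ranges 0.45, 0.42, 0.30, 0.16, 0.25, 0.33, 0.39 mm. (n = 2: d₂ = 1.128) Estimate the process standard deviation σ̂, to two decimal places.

R̄ = (0.45 + 0.42 + 0.30 + 0.16 + 0.25 + 0.33 + 0.39) / 7 = 0.3286
σ̂ = R̄ / d₂ = 0.3286 / 1.128 = 0.2913

0.29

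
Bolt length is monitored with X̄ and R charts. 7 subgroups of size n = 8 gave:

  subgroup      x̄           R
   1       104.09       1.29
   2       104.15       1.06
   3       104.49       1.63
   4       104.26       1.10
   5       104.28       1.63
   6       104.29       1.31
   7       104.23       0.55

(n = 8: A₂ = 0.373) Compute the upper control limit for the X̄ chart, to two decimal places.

X̄̄ = (104.09 + 104.15 + 104.49 + 104.26 + 104.28 + 104.29 + 104.23) / 7 = 729.7900 / 7 = 104.2557
R̄ = (1.29 + 1.06 + 1.63 + 1.10 + 1.63 + 1.31 + 0.55) / 7 = 8.5700 / 7 = 1.2243
UCL = X̄̄ + A₂·R̄ = 104.2557 + 0.373 × 1.2243 = 104.7124

104.71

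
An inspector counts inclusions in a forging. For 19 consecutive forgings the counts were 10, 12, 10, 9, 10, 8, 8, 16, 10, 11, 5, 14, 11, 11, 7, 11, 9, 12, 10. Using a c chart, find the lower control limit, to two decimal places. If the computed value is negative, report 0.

0.62

c̄ = (10 + 12 + 10 + 9 + 10 + 8 + 8 + 16 + 10 + 11 + 5 + 14 + 11 + 11 + 7 + 11 + 9 + 12 + 10) / 19 = 194 / 19 = 10.2105
LCL = c̄ − 3√c̄ = 10.2105 − 3 × 3.1954 = 0.6244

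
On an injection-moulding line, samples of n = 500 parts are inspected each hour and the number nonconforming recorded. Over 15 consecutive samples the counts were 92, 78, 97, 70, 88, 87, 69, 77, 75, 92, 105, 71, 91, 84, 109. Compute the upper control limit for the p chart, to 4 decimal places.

p̄ = Σdᵢ / (k·n) = 1285 / (15 × 500) = 0.17133
UCL = p̄ + 3·√(p̄(1−p̄)/n) = 0.17133 + 3 × √(0.17133×0.82867/500) = 0.17133 + 3 × 0.01685 = 0.22189

0.2219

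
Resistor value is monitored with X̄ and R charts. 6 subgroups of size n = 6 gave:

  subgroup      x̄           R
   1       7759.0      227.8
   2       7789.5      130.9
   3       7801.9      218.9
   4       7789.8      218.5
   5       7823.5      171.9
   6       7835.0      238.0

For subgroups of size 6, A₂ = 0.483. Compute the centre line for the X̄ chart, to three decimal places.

7799.783

X̄̄ = (7759.0 + 7789.5 + 7801.9 + 7789.8 + 7823.5 + 7835.0) / 6 = 46798.7000 / 6 = 7799.7833
CL = X̄̄ = 7799.7833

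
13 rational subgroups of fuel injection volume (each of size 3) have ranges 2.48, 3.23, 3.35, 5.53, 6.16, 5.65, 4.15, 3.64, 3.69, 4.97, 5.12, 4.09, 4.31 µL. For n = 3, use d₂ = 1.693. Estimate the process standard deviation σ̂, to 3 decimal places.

R̄ = (2.48 + 3.23 + 3.35 + 5.53 + 6.16 + 5.65 + 4.15 + 3.64 + 3.69 + 4.97 + 5.12 + 4.09 + 4.31) / 13 = 4.3362
σ̂ = R̄ / d₂ = 4.3362 / 1.693 = 2.5612

2.561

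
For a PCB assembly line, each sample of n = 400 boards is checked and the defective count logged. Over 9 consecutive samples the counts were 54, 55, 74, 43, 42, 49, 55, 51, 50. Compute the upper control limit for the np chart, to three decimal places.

72.825

p̄ = Σdᵢ / (k·n) = 473 / (9 × 400) = 0.13139
UCL = np̄ + 3·√(np̄(1−p̄)) = 52.5556 + 3 × √(52.5556×0.86861) = 52.5556 + 3 × 6.7565 = 72.8251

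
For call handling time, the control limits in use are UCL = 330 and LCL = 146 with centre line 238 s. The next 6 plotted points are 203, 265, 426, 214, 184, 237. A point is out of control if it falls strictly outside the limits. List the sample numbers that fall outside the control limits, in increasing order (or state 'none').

Compare each point to [146, 330]: sample 3 = 426 > UCL.

3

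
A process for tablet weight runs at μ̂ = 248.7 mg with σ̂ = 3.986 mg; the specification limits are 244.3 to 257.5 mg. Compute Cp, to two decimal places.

0.55

Cp = (USL − LSL) / (6σ̂) = (257.5 − 244.3) / (6 × 3.986) = 13.2000 / 23.9160 = 0.5519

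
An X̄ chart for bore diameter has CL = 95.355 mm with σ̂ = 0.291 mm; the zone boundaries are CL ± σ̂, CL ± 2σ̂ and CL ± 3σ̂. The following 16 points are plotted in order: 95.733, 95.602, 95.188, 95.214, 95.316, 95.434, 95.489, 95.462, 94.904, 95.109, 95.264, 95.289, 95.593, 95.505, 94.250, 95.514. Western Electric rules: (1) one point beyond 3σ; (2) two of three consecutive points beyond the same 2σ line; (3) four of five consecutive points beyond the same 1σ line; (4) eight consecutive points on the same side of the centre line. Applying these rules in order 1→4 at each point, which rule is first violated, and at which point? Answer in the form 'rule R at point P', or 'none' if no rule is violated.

Zone of each point (C = within 1σ̂, B = 1σ̂–2σ̂, A = 2σ̂–3σ̂, * = beyond 3σ̂; sign = side of CL): 1:+B, 2:+C, 3:-C, 4:-C, 5:-C, 6:+C, 7:+C, 8:+C, 9:-B, 10:-C, 11:-C, 12:-C, 13:+C, 14:+C, 15:-*, 16:+C
Rule 1 (one point beyond the 3σ limits) is satisfied at point 15.

rule 1 at point 15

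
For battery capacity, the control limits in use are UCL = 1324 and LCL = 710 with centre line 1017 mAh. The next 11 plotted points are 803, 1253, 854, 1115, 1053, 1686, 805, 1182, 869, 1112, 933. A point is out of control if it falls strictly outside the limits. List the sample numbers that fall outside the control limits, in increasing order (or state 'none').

6

Compare each point to [710, 1324]: sample 6 = 1686 > UCL.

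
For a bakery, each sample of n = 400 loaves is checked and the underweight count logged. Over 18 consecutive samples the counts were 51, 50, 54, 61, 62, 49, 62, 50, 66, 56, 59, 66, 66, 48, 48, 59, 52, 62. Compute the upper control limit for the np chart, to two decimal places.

77.65

p̄ = Σdᵢ / (k·n) = 1021 / (18 × 400) = 0.14181
UCL = np̄ + 3·√(np̄(1−p̄)) = 56.7222 + 3 × √(56.7222×0.85819) = 56.7222 + 3 × 6.9770 = 77.6533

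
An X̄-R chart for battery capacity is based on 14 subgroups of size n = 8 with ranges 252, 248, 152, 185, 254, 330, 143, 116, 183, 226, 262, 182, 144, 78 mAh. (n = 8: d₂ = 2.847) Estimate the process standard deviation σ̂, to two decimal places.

69.12

R̄ = (252 + 248 + 152 + 185 + 254 + 330 + 143 + 116 + 183 + 226 + 262 + 182 + 144 + 78) / 14 = 196.7857
σ̂ = R̄ / d₂ = 196.7857 / 2.847 = 69.1204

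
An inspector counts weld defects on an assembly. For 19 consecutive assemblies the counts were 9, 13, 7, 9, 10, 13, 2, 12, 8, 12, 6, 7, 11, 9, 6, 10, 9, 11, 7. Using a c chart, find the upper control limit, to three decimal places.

18.000

c̄ = (9 + 13 + 7 + 9 + 10 + 13 + 2 + 12 + 8 + 12 + 6 + 7 + 11 + 9 + 6 + 10 + 9 + 11 + 7) / 19 = 171 / 19 = 9.0000
UCL = c̄ + 3√c̄ = 9.0000 + 3 × √9.0000 = 9.0000 + 3 × 3.0000 = 18.0000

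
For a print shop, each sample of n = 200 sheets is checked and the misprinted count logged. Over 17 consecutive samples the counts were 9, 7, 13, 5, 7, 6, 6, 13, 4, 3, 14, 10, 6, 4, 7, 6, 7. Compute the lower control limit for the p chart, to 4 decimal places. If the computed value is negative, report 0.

p̄ = Σdᵢ / (k·n) = 127 / (17 × 200) = 0.03735
LCL = p̄ − 3·√(p̄(1−p̄)/n) = 0.03735 − 3 × 0.01341 = -0.00287 → 0 (negative, so LCL = 0)

0.0000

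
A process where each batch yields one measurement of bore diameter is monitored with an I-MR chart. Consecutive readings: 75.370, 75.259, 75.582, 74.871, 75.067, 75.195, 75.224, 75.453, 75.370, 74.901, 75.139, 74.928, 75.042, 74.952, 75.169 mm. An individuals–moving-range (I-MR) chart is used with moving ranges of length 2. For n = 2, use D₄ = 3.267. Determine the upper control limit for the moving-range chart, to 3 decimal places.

Moving ranges: 0.111, 0.323, 0.711, 0.196, 0.128, 0.029, 0.229, 0.083, 0.469, 0.238, 0.211, 0.114, 0.090, 0.217; M̄R̄ = 3.1490 / 14 = 0.2249
UCL_MR = D₄·M̄R̄ = 3.267 × 0.2249 = 0.7348

0.735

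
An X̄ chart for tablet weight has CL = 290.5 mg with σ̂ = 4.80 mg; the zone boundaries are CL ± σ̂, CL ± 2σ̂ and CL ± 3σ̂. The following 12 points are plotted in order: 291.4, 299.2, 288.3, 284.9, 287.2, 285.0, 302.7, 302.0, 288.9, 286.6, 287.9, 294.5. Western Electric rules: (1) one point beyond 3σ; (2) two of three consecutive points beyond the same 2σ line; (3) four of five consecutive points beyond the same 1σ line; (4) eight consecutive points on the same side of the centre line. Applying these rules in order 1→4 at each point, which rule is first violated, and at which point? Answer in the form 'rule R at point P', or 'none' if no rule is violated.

rule 2 at point 8

Zone of each point (C = within 1σ̂, B = 1σ̂–2σ̂, A = 2σ̂–3σ̂, * = beyond 3σ̂; sign = side of CL): 1:+C, 2:+B, 3:-C, 4:-B, 5:-C, 6:-B, 7:+A, 8:+A, 9:-C, 10:-C, 11:-C, 12:+C
Rule 2 (two of three consecutive points beyond the same 2σ limit) is satisfied at point 8.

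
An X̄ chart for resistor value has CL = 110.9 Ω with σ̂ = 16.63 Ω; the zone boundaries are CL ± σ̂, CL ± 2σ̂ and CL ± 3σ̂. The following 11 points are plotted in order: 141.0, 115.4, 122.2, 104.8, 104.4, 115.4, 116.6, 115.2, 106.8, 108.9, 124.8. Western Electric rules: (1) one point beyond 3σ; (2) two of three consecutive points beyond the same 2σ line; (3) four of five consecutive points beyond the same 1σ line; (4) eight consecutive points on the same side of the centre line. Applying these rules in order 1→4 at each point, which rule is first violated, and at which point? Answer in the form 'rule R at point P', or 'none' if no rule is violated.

none

Zone of each point (C = within 1σ̂, B = 1σ̂–2σ̂, A = 2σ̂–3σ̂, * = beyond 3σ̂; sign = side of CL): 1:+B, 2:+C, 3:+C, 4:-C, 5:-C, 6:+C, 7:+C, 8:+C, 9:-C, 10:-C, 11:+C
No rule fires across all 11 points.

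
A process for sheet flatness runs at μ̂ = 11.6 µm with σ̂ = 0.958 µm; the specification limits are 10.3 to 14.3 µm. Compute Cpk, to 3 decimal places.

0.452

Cpu = (USL − μ̂) / (3σ̂) = (14.3 − 11.6) / (3 × 0.958) = 0.9395; Cpl = (μ̂ − LSL) / (3σ̂) = (11.6 − 10.3) / (3 × 0.958) = 0.4523; Cpk = min(Cpu, Cpl) = 0.4523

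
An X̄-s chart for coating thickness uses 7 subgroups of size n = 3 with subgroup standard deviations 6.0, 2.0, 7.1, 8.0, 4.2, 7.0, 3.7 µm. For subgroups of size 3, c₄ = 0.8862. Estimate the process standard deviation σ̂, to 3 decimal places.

s̄ = (6.0 + 2.0 + 7.1 + 8.0 + 4.2 + 7.0 + 3.7) / 7 = 5.4286
σ̂ = s̄ / c₄ = 5.4286 / 0.8862 = 6.1257

6.126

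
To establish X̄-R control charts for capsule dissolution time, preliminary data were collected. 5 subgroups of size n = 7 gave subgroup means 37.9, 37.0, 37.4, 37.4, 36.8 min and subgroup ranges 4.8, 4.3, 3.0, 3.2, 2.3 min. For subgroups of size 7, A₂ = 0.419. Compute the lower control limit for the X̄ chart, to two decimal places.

X̄̄ = (37.9 + 37.0 + 37.4 + 37.4 + 36.8) / 5 = 186.5000 / 5 = 37.3000
R̄ = (4.8 + 4.3 + 3.0 + 3.2 + 2.3) / 5 = 17.6000 / 5 = 3.5200
LCL = X̄̄ − A₂·R̄ = 37.3000 − 0.419 × 3.5200 = 35.8251

35.83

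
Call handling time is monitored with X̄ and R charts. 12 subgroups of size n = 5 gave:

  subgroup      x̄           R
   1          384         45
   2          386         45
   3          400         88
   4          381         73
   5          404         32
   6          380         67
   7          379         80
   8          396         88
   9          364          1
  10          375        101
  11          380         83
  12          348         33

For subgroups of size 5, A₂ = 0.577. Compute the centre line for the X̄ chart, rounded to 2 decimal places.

381.42

X̄̄ = (384 + 386 + 400 + 381 + 404 + 380 + 379 + 396 + 364 + 375 + 380 + 348) / 12 = 4577.0000 / 12 = 381.4167
CL = X̄̄ = 381.4167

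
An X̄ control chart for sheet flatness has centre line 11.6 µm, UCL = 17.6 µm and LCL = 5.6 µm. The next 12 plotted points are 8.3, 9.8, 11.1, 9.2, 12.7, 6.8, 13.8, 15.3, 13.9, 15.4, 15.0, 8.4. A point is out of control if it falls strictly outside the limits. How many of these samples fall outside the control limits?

0

All 12 points lie within [5.6, 17.6].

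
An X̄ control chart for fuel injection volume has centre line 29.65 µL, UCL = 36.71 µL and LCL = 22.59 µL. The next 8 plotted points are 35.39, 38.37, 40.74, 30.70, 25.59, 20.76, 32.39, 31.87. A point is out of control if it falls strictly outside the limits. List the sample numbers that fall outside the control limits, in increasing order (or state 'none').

2, 3, 6

Compare each point to [22.59, 36.71]: sample 2 = 38.37 > UCL; sample 3 = 40.74 > UCL; sample 6 = 20.76 < LCL.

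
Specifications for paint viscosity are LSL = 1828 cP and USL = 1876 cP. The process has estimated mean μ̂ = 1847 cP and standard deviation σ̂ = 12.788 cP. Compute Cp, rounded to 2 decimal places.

0.63

Cp = (USL − LSL) / (6σ̂) = (1876 − 1828) / (6 × 12.788) = 48.0000 / 76.7280 = 0.6256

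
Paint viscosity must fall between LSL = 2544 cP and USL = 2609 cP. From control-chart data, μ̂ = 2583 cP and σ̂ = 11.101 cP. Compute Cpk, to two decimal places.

Cpu = (USL − μ̂) / (3σ̂) = (2609 − 2583) / (3 × 11.101) = 0.7807; Cpl = (μ̂ − LSL) / (3σ̂) = (2583 − 2544) / (3 × 11.101) = 1.1711; Cpk = min(Cpu, Cpl) = 0.7807

0.78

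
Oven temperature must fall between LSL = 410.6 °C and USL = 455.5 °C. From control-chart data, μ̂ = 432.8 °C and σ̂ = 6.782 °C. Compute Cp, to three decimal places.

Cp = (USL − LSL) / (6σ̂) = (455.5 − 410.6) / (6 × 6.782) = 44.9000 / 40.6920 = 1.1034

1.103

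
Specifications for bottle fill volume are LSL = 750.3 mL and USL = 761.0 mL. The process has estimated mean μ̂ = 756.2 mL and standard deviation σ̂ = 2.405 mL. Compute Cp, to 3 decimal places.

Cp = (USL − LSL) / (6σ̂) = (761.0 − 750.3) / (6 × 2.405) = 10.7000 / 14.4300 = 0.7415

0.742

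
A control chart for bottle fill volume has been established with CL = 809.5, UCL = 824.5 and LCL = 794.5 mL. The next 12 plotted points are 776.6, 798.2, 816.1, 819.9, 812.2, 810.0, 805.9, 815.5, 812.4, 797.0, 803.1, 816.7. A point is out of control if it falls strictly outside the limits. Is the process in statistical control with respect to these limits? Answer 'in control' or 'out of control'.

out of control

Compare each point to [794.5, 824.5]: sample 1 = 776.6 < LCL.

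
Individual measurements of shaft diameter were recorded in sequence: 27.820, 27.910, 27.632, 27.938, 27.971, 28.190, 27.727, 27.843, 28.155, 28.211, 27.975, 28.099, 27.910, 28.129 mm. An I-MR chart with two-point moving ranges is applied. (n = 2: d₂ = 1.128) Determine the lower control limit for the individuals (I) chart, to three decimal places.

X̄ = (27.820 + 27.910 + 27.632 + 27.938 + 27.971 + 28.190 + 27.727 + 27.843 + 28.155 + 28.211 + 27.975 + 28.099 + 27.910 + 28.129) / 14 = 27.9650
Moving ranges: 0.090, 0.278, 0.306, 0.033, 0.219, 0.463, 0.116, 0.312, 0.056, 0.236, 0.124, 0.189, 0.219; M̄R̄ = 2.6410 / 13 = 0.2032
LCL = X̄ − 3·M̄R̄/d₂ = 27.9650 − 3 × 0.2032 / 1.128 = 27.4247

27.425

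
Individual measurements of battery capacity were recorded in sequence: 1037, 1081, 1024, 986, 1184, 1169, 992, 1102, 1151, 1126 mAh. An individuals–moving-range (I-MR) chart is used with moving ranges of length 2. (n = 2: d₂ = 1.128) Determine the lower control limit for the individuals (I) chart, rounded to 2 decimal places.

X̄ = (1037 + 1081 + 1024 + 986 + 1184 + 1169 + 992 + 1102 + 1151 + 1126) / 10 = 1085.2000
Moving ranges: 44, 57, 38, 198, 15, 177, 110, 49, 25; M̄R̄ = 713.0000 / 9 = 79.2222
LCL = X̄ − 3·M̄R̄/d₂ = 1085.2000 − 3 × 79.2222 / 1.128 = 874.5026

874.50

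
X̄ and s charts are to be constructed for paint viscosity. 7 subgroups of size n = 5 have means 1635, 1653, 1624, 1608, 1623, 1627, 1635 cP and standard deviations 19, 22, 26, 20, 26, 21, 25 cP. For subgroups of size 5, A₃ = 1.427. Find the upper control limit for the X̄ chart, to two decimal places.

X̄̄ = (1635 + 1653 + 1624 + 1608 + 1623 + 1627 + 1635) / 7 = 1629.2857
s̄ = (19 + 22 + 26 + 20 + 26 + 21 + 25) / 7 = 22.7143
UCL = X̄̄ + A₃·s̄ = 1629.2857 + 1.427 × 22.7143 = 1661.6990

1661.70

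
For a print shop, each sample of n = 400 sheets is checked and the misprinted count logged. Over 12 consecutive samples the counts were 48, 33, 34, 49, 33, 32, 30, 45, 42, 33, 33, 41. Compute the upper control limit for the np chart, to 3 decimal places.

p̄ = Σdᵢ / (k·n) = 453 / (12 × 400) = 0.09438
UCL = np̄ + 3·√(np̄(1−p̄)) = 37.7500 + 3 × √(37.7500×0.90563) = 37.7500 + 3 × 5.8470 = 55.2910

55.291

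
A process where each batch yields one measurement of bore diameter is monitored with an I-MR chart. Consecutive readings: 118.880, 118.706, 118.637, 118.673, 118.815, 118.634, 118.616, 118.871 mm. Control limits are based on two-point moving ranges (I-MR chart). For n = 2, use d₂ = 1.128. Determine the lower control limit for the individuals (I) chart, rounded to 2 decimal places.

X̄ = (118.880 + 118.706 + 118.637 + 118.673 + 118.815 + 118.634 + 118.616 + 118.871) / 8 = 118.7290
Moving ranges: 0.174, 0.069, 0.036, 0.142, 0.181, 0.018, 0.255; M̄R̄ = 0.8750 / 7 = 0.1250
LCL = X̄ − 3·M̄R̄/d₂ = 118.7290 − 3 × 0.1250 / 1.128 = 118.3966

118.40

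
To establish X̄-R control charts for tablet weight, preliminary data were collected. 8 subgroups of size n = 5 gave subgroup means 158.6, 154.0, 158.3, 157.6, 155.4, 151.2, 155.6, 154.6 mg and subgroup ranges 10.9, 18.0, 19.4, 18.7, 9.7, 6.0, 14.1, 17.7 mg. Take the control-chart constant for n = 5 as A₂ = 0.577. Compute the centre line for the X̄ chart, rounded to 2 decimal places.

155.66

X̄̄ = (158.6 + 154.0 + 158.3 + 157.6 + 155.4 + 151.2 + 155.6 + 154.6) / 8 = 1245.3000 / 8 = 155.6625
CL = X̄̄ = 155.6625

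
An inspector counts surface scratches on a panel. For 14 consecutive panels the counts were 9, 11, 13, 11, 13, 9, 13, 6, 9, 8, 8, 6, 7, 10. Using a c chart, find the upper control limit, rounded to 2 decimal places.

c̄ = (9 + 11 + 13 + 11 + 13 + 9 + 13 + 6 + 9 + 8 + 8 + 6 + 7 + 10) / 14 = 133 / 14 = 9.5000
UCL = c̄ + 3√c̄ = 9.5000 + 3 × √9.5000 = 9.5000 + 3 × 3.0822 = 18.7466

18.75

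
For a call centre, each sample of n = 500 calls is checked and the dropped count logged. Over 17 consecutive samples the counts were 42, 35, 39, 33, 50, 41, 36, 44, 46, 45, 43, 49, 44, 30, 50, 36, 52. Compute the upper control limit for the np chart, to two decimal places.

60.68

p̄ = Σdᵢ / (k·n) = 715 / (17 × 500) = 0.08412
UCL = np̄ + 3·√(np̄(1−p̄)) = 42.0588 + 3 × √(42.0588×0.91588) = 42.0588 + 3 × 6.2065 = 60.6784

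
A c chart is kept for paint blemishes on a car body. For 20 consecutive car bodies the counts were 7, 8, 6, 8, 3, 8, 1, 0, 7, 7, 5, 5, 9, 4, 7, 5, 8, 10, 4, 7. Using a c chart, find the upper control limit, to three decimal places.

13.268

c̄ = (7 + 8 + 6 + 8 + 3 + 8 + 1 + 0 + 7 + 7 + 5 + 5 + 9 + 4 + 7 + 5 + 8 + 10 + 4 + 7) / 20 = 119 / 20 = 5.9500
UCL = c̄ + 3√c̄ = 5.9500 + 3 × √5.9500 = 5.9500 + 3 × 2.4393 = 13.2678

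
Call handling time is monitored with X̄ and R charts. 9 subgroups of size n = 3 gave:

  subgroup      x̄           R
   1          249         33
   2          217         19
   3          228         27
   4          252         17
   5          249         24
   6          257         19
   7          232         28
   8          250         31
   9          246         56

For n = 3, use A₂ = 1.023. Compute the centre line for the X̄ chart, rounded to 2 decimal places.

X̄̄ = (249 + 217 + 228 + 252 + 249 + 257 + 232 + 250 + 246) / 9 = 2180.0000 / 9 = 242.2222
CL = X̄̄ = 242.2222

242.22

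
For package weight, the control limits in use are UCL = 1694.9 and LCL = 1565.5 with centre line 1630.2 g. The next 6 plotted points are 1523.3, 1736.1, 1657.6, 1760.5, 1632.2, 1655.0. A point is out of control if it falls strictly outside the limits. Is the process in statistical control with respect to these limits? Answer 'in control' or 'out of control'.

Compare each point to [1565.5, 1694.9]: sample 1 = 1523.3 < LCL; sample 2 = 1736.1 > UCL; sample 4 = 1760.5 > UCL.

out of control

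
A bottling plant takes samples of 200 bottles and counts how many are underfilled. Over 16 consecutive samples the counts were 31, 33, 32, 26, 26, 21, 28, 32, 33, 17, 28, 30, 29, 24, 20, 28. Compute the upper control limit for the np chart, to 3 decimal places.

p̄ = Σdᵢ / (k·n) = 438 / (16 × 200) = 0.13687
UCL = np̄ + 3·√(np̄(1−p̄)) = 27.3750 + 3 × √(27.3750×0.86313) = 27.3750 + 3 × 4.8609 = 41.9576

41.958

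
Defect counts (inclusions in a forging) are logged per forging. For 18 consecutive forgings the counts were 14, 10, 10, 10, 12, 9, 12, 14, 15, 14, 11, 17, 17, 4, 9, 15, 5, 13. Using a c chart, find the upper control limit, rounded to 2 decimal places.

21.99

c̄ = (14 + 10 + 10 + 10 + 12 + 9 + 12 + 14 + 15 + 14 + 11 + 17 + 17 + 4 + 9 + 15 + 5 + 13) / 18 = 211 / 18 = 11.7222
UCL = c̄ + 3√c̄ = 11.7222 + 3 × √11.7222 = 11.7222 + 3 × 3.4238 = 21.9935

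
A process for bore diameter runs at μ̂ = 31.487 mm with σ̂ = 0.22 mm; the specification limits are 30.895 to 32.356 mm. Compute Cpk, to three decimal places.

Cpu = (USL − μ̂) / (3σ̂) = (32.356 − 31.487) / (3 × 0.22) = 1.3167; Cpl = (μ̂ − LSL) / (3σ̂) = (31.487 − 30.895) / (3 × 0.22) = 0.8970; Cpk = min(Cpu, Cpl) = 0.8970

0.897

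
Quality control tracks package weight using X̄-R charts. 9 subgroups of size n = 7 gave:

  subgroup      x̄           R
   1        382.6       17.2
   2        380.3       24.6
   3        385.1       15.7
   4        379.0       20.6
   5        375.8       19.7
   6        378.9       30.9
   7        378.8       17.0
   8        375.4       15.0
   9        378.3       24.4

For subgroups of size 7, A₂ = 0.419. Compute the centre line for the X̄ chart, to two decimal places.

379.36

X̄̄ = (382.6 + 380.3 + 385.1 + 379.0 + 375.8 + 378.9 + 378.8 + 375.4 + 378.3) / 9 = 3414.2000 / 9 = 379.3556
CL = X̄̄ = 379.3556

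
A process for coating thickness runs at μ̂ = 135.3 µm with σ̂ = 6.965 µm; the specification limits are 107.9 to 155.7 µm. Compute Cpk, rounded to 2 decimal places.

0.98

Cpu = (USL − μ̂) / (3σ̂) = (155.7 − 135.3) / (3 × 6.965) = 0.9763; Cpl = (μ̂ − LSL) / (3σ̂) = (135.3 − 107.9) / (3 × 6.965) = 1.3113; Cpk = min(Cpu, Cpl) = 0.9763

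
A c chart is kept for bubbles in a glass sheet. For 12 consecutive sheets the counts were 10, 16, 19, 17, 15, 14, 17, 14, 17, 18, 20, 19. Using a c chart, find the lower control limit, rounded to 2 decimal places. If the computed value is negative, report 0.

4.21

c̄ = (10 + 16 + 19 + 17 + 15 + 14 + 17 + 14 + 17 + 18 + 20 + 19) / 12 = 196 / 12 = 16.3333
LCL = c̄ − 3√c̄ = 16.3333 − 3 × 4.0415 = 4.2090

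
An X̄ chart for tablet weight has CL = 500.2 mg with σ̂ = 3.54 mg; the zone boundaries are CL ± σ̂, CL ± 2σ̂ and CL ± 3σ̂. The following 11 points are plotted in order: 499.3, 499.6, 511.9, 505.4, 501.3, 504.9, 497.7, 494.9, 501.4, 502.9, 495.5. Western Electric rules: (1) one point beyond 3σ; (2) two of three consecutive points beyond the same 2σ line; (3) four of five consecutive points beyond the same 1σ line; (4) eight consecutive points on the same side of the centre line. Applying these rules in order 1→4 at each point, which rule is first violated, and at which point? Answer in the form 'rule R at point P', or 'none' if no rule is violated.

rule 1 at point 3

Zone of each point (C = within 1σ̂, B = 1σ̂–2σ̂, A = 2σ̂–3σ̂, * = beyond 3σ̂; sign = side of CL): 1:-C, 2:-C, 3:+*, 4:+B, 5:+C, 6:+B, 7:-C, 8:-B, 9:+C, 10:+C, 11:-B
Rule 1 (one point beyond the 3σ limits) is satisfied at point 3.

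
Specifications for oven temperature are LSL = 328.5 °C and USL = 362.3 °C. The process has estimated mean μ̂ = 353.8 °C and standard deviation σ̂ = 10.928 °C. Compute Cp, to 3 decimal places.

0.515

Cp = (USL − LSL) / (6σ̂) = (362.3 − 328.5) / (6 × 10.928) = 33.8000 / 65.5680 = 0.5155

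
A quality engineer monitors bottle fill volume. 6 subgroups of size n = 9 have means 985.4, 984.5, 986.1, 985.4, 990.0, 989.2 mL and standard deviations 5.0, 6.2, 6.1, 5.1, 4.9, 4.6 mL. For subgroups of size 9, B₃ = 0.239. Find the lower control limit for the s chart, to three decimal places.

1.271

s̄ = (5.0 + 6.2 + 6.1 + 5.1 + 4.9 + 4.6) / 6 = 5.3167
LCL_s = B₃·s̄ = 0.239 × 5.3167 = 1.2707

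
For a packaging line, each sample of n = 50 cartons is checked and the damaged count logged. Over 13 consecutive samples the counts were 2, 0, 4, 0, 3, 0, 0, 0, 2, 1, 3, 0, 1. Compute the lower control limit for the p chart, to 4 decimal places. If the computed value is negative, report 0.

p̄ = Σdᵢ / (k·n) = 16 / (13 × 50) = 0.02462
LCL = p̄ − 3·√(p̄(1−p̄)/n) = 0.02462 − 3 × 0.02191 = -0.04112 → 0 (negative, so LCL = 0)

0.0000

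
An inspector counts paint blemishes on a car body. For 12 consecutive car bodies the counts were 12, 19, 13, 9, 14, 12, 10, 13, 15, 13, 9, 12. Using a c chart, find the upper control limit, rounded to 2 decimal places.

c̄ = (12 + 19 + 13 + 9 + 14 + 12 + 10 + 13 + 15 + 13 + 9 + 12) / 12 = 151 / 12 = 12.5833
UCL = c̄ + 3√c̄ = 12.5833 + 3 × √12.5833 = 12.5833 + 3 × 3.5473 = 23.2252

23.23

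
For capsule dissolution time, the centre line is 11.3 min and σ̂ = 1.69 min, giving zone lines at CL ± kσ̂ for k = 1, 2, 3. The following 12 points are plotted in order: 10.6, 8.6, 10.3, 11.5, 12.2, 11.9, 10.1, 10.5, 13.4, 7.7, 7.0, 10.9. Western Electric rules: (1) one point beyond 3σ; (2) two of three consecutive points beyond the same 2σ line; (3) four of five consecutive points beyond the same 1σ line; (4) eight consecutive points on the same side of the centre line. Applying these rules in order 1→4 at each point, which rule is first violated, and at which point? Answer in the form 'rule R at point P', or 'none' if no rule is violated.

Zone of each point (C = within 1σ̂, B = 1σ̂–2σ̂, A = 2σ̂–3σ̂, * = beyond 3σ̂; sign = side of CL): 1:-C, 2:-B, 3:-C, 4:+C, 5:+C, 6:+C, 7:-C, 8:-C, 9:+B, 10:-A, 11:-A, 12:-C
Rule 2 (two of three consecutive points beyond the same 2σ limit) is satisfied at point 11.

rule 2 at point 11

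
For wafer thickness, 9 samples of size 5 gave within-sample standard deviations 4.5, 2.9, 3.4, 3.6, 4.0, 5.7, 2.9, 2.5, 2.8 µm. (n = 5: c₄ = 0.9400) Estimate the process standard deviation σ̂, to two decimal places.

s̄ = (4.5 + 2.9 + 3.4 + 3.6 + 4.0 + 5.7 + 2.9 + 2.5 + 2.8) / 9 = 3.5889
σ̂ = s̄ / c₄ = 3.5889 / 0.9400 = 3.8180

3.82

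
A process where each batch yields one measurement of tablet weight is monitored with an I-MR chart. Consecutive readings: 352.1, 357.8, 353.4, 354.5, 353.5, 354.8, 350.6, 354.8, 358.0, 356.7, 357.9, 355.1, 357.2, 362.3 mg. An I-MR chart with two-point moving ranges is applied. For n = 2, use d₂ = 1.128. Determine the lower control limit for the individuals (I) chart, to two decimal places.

X̄ = (352.1 + 357.8 + 353.4 + 354.5 + 353.5 + 354.8 + 350.6 + 354.8 + 358.0 + 356.7 + 357.9 + 355.1 + 357.2 + 362.3) / 14 = 355.6214
Moving ranges: 5.7, 4.4, 1.1, 1.0, 1.3, 4.2, 4.2, 3.2, 1.3, 1.2, 2.8, 2.1, 5.1; M̄R̄ = 37.6000 / 13 = 2.8923
LCL = X̄ − 3·M̄R̄/d₂ = 355.6214 − 3 × 2.8923 / 1.128 = 347.9291

347.93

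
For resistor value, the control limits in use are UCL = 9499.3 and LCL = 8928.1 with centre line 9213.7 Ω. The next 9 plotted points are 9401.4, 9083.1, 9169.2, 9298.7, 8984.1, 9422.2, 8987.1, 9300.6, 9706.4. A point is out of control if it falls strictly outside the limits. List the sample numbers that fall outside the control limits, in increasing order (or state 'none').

Compare each point to [8928.1, 9499.3]: sample 9 = 9706.4 > UCL.

9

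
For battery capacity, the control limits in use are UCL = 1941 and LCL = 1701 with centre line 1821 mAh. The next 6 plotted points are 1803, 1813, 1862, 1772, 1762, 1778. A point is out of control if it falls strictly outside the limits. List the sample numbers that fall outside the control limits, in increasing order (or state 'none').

none

All 6 points lie within [1701, 1941].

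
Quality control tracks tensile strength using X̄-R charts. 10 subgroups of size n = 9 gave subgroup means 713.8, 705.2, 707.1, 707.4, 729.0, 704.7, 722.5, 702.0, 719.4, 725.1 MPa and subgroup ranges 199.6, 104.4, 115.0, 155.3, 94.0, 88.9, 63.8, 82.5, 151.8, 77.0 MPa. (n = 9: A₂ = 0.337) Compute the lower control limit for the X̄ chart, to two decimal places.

675.46

X̄̄ = (713.8 + 705.2 + 707.1 + 707.4 + 729.0 + 704.7 + 722.5 + 702.0 + 719.4 + 725.1) / 10 = 7136.2000 / 10 = 713.6200
R̄ = (199.6 + 104.4 + 115.0 + 155.3 + 94.0 + 88.9 + 63.8 + 82.5 + 151.8 + 77.0) / 10 = 1132.3000 / 10 = 113.2300
LCL = X̄̄ − A₂·R̄ = 713.6200 − 0.337 × 113.2300 = 675.4615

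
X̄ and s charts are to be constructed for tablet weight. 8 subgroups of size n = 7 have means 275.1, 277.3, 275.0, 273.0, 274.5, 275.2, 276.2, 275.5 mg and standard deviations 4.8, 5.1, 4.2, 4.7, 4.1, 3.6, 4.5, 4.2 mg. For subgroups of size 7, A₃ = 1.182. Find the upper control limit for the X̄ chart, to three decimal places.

X̄̄ = (275.1 + 277.3 + 275.0 + 273.0 + 274.5 + 275.2 + 276.2 + 275.5) / 8 = 275.2250
s̄ = (4.8 + 5.1 + 4.2 + 4.7 + 4.1 + 3.6 + 4.5 + 4.2) / 8 = 4.4000
UCL = X̄̄ + A₃·s̄ = 275.2250 + 1.182 × 4.4000 = 280.4258

280.426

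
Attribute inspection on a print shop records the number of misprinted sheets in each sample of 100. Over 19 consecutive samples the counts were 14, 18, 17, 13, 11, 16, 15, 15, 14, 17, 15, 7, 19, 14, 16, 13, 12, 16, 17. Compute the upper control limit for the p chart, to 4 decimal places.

p̄ = Σdᵢ / (k·n) = 279 / (19 × 100) = 0.14684
UCL = p̄ + 3·√(p̄(1−p̄)/n) = 0.14684 + 3 × √(0.14684×0.85316/100) = 0.14684 + 3 × 0.03539 = 0.25303

0.2530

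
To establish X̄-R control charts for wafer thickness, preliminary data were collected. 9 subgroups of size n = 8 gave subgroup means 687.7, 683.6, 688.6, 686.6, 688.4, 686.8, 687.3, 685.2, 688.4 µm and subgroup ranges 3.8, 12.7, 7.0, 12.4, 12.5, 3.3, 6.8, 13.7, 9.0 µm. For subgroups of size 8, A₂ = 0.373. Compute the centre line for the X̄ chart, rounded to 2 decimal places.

686.96

X̄̄ = (687.7 + 683.6 + 688.6 + 686.6 + 688.4 + 686.8 + 687.3 + 685.2 + 688.4) / 9 = 6182.6000 / 9 = 686.9556
CL = X̄̄ = 686.9556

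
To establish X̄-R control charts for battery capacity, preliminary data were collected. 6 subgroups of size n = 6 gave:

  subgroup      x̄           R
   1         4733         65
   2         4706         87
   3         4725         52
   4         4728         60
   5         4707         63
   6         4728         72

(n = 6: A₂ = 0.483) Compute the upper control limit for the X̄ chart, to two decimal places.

X̄̄ = (4733 + 4706 + 4725 + 4728 + 4707 + 4728) / 6 = 28327.0000 / 6 = 4721.1667
R̄ = (65 + 87 + 52 + 60 + 63 + 72) / 6 = 399.0000 / 6 = 66.5000
UCL = X̄̄ + A₂·R̄ = 4721.1667 + 0.483 × 66.5000 = 4753.2862

4753.29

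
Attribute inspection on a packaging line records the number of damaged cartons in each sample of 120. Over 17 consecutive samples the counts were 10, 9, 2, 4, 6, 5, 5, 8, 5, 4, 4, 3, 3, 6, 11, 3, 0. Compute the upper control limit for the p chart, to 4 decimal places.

p̄ = Σdᵢ / (k·n) = 88 / (17 × 120) = 0.04314
UCL = p̄ + 3·√(p̄(1−p̄)/n) = 0.04314 + 3 × √(0.04314×0.95686/120) = 0.04314 + 3 × 0.01855 = 0.09878

0.0988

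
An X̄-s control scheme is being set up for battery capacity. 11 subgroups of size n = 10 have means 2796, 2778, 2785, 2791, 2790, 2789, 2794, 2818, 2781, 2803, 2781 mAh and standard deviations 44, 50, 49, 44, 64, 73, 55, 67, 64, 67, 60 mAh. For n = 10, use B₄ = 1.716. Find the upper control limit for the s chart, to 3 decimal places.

s̄ = (44 + 50 + 49 + 44 + 64 + 73 + 55 + 67 + 64 + 67 + 60) / 11 = 57.9091
UCL_s = B₄·s̄ = 1.716 × 57.9091 = 99.3720

99.372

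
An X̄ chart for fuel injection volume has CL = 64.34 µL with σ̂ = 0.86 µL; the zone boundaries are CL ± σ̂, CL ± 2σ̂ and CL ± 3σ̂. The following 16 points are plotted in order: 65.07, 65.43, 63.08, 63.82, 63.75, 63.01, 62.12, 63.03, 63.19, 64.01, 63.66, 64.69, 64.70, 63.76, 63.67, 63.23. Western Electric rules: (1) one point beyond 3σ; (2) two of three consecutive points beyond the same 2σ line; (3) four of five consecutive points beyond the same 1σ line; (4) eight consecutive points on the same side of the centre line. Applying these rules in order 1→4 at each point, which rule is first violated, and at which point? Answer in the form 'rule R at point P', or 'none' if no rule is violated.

rule 3 at point 9

Zone of each point (C = within 1σ̂, B = 1σ̂–2σ̂, A = 2σ̂–3σ̂, * = beyond 3σ̂; sign = side of CL): 1:+C, 2:+B, 3:-B, 4:-C, 5:-C, 6:-B, 7:-A, 8:-B, 9:-B, 10:-C, 11:-C, 12:+C, 13:+C, 14:-C, 15:-C, 16:-B
Rule 3 (four of five consecutive points beyond the same 1σ limit) is satisfied at point 9.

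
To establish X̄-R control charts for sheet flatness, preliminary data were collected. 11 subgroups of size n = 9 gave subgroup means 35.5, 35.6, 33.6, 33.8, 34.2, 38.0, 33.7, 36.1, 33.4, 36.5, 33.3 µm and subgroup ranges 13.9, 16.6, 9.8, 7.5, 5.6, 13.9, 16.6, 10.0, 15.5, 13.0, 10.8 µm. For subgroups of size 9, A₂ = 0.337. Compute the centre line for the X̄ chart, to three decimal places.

X̄̄ = (35.5 + 35.6 + 33.6 + 33.8 + 34.2 + 38.0 + 33.7 + 36.1 + 33.4 + 36.5 + 33.3) / 11 = 383.7000 / 11 = 34.8818
CL = X̄̄ = 34.8818

34.882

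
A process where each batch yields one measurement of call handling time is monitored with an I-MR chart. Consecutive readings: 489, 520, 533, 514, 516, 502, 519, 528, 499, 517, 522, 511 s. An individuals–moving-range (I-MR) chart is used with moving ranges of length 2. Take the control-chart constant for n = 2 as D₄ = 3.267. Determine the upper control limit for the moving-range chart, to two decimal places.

49.90

Moving ranges: 31, 13, 19, 2, 14, 17, 9, 29, 18, 5, 11; M̄R̄ = 168.0000 / 11 = 15.2727
UCL_MR = D₄·M̄R̄ = 3.267 × 15.2727 = 49.8960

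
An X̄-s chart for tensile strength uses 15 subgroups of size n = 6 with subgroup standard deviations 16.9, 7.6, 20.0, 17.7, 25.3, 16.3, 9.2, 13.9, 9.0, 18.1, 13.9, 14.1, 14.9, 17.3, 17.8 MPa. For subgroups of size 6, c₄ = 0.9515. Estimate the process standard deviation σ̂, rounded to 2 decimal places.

16.26

s̄ = (16.9 + 7.6 + 20.0 + 17.7 + 25.3 + 16.3 + 9.2 + 13.9 + 9.0 + 18.1 + 13.9 + 14.1 + 14.9 + 17.3 + 17.8) / 15 = 15.4667
σ̂ = s̄ / c₄ = 15.4667 / 0.9515 = 16.2550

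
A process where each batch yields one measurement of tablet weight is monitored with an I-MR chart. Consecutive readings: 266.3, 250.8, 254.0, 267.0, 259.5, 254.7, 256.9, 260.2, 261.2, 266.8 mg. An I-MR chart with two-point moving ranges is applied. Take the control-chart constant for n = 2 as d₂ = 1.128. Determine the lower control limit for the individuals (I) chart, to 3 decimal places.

X̄ = (266.3 + 250.8 + 254.0 + 267.0 + 259.5 + 254.7 + 256.9 + 260.2 + 261.2 + 266.8) / 10 = 259.7400
Moving ranges: 15.5, 3.2, 13.0, 7.5, 4.8, 2.2, 3.3, 1.0, 5.6; M̄R̄ = 56.1000 / 9 = 6.2333
LCL = X̄ − 3·M̄R̄/d₂ = 259.7400 − 3 × 6.2333 / 1.128 = 243.1620

243.162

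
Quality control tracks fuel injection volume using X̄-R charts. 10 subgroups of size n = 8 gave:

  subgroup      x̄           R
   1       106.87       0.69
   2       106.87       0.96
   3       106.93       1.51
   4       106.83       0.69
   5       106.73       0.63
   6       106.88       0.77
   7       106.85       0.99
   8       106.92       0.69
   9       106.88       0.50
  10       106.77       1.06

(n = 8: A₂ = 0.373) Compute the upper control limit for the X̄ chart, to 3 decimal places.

X̄̄ = (106.87 + 106.87 + 106.93 + 106.83 + 106.73 + 106.88 + 106.85 + 106.92 + 106.88 + 106.77) / 10 = 1068.5300 / 10 = 106.8530
R̄ = (0.69 + 0.96 + 1.51 + 0.69 + 0.63 + 0.77 + 0.99 + 0.69 + 0.50 + 1.06) / 10 = 8.4900 / 10 = 0.8490
UCL = X̄̄ + A₂·R̄ = 106.8530 + 0.373 × 0.8490 = 107.1697

107.170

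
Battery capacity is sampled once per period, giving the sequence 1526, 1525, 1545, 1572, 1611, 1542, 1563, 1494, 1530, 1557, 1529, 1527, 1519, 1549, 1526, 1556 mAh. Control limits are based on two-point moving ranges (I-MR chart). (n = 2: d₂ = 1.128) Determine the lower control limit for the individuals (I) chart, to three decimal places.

X̄ = (1526 + 1525 + 1545 + 1572 + 1611 + 1542 + 1563 + 1494 + 1530 + 1557 + 1529 + 1527 + 1519 + 1549 + 1526 + 1556) / 16 = 1541.9375
Moving ranges: 1, 20, 27, 39, 69, 21, 69, 36, 27, 28, 2, 8, 30, 23, 30; M̄R̄ = 430.0000 / 15 = 28.6667
LCL = X̄ − 3·M̄R̄/d₂ = 1541.9375 − 3 × 28.6667 / 1.128 = 1465.6964

1465.696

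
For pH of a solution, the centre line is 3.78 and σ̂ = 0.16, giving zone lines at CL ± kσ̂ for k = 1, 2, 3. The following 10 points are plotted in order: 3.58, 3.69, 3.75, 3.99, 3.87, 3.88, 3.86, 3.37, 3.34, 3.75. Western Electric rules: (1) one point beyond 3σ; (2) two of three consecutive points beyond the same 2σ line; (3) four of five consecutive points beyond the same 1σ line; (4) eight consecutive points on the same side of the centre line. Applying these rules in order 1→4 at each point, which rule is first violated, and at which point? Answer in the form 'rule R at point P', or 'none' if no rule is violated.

rule 2 at point 9

Zone of each point (C = within 1σ̂, B = 1σ̂–2σ̂, A = 2σ̂–3σ̂, * = beyond 3σ̂; sign = side of CL): 1:-B, 2:-C, 3:-C, 4:+B, 5:+C, 6:+C, 7:+C, 8:-A, 9:-A, 10:-C
Rule 2 (two of three consecutive points beyond the same 2σ limit) is satisfied at point 9.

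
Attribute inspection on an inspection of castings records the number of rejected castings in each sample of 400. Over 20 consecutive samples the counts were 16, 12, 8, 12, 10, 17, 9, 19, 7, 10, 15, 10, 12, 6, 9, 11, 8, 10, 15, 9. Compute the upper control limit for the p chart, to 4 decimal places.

0.0529

p̄ = Σdᵢ / (k·n) = 225 / (20 × 400) = 0.02813
UCL = p̄ + 3·√(p̄(1−p̄)/n) = 0.02813 + 3 × √(0.02813×0.97188/400) = 0.02813 + 3 × 0.00827 = 0.05292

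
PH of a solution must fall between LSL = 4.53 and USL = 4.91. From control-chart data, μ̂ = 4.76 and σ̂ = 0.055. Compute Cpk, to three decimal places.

Cpu = (USL − μ̂) / (3σ̂) = (4.91 − 4.76) / (3 × 0.055) = 0.9091; Cpl = (μ̂ − LSL) / (3σ̂) = (4.76 − 4.53) / (3 × 0.055) = 1.3939; Cpk = min(Cpu, Cpl) = 0.9091

0.909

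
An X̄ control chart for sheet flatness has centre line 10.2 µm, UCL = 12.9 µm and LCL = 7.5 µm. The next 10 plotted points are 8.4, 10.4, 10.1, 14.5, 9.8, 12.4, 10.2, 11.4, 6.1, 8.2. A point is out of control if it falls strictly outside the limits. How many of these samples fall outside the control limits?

2

Compare each point to [7.5, 12.9]: sample 4 = 14.5 > UCL; sample 9 = 6.1 < LCL.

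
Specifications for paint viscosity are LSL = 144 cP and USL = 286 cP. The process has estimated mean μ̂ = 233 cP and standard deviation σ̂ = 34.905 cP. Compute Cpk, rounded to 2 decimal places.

Cpu = (USL − μ̂) / (3σ̂) = (286 − 233) / (3 × 34.905) = 0.5061; Cpl = (μ̂ − LSL) / (3σ̂) = (233 − 144) / (3 × 34.905) = 0.8499; Cpk = min(Cpu, Cpl) = 0.5061

0.51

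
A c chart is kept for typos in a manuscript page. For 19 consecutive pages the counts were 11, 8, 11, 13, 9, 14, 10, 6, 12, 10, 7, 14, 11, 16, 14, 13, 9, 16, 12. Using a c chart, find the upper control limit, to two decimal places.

c̄ = (11 + 8 + 11 + 13 + 9 + 14 + 10 + 6 + 12 + 10 + 7 + 14 + 11 + 16 + 14 + 13 + 9 + 16 + 12) / 19 = 216 / 19 = 11.3684
UCL = c̄ + 3√c̄ = 11.3684 + 3 × √11.3684 = 11.3684 + 3 × 3.3717 = 21.4835

21.48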